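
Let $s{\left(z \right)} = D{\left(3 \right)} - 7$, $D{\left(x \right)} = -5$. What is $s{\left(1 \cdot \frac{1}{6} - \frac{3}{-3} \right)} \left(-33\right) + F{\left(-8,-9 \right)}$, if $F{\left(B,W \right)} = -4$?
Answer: $392$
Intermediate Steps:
$s{\left(z \right)} = -12$ ($s{\left(z \right)} = -5 - 7 = -12$)
$s{\left(1 \cdot \frac{1}{6} - \frac{3}{-3} \right)} \left(-33\right) + F{\left(-8,-9 \right)} = \left(-12\right) \left(-33\right) - 4 = 396 - 4 = 392$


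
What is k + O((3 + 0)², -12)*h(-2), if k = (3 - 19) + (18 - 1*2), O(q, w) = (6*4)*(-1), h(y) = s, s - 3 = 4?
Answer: -168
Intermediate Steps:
s = 7 (s = 3 + 4 = 7)
h(y) = 7
O(q, w) = -24 (O(q, w) = 24*(-1) = -24)
k = 0 (k = -16 + (18 - 2) = -16 + 16 = 0)
k + O((3 + 0)², -12)*h(-2) = 0 - 24*7 = 0 - 168 = -168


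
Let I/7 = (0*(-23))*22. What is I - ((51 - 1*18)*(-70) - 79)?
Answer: 2389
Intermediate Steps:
I = 0 (I = 7*((0*(-23))*22) = 7*(0*22) = 7*0 = 0)
I - ((51 - 1*18)*(-70) - 79) = 0 - ((51 - 1*18)*(-70) - 79) = 0 - ((51 - 18)*(-70) - 79) = 0 - (33*(-70) - 79) = 0 - (-2310 - 79) = 0 - 1*(-2389) = 0 + 2389 = 2389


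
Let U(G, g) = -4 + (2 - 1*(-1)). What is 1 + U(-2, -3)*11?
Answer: -10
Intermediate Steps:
U(G, g) = -1 (U(G, g) = -4 + (2 + 1) = -4 + 3 = -1)
1 + U(-2, -3)*11 = 1 - 1*11 = 1 - 11 = -10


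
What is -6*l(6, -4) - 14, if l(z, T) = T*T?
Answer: -110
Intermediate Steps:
l(z, T) = T²
-6*l(6, -4) - 14 = -6*(-4)² - 14 = -6*16 - 14 = -96 - 14 = -110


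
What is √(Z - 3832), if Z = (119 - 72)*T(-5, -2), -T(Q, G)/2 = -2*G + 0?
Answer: 4*I*√263 ≈ 64.869*I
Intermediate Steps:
T(Q, G) = 4*G (T(Q, G) = -2*(-2*G + 0) = -(-4)*G = 4*G)
Z = -376 (Z = (119 - 72)*(4*(-2)) = 47*(-8) = -376)
√(Z - 3832) = √(-376 - 3832) = √(-4208) = 4*I*√263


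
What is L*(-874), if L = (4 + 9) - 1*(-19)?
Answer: -27968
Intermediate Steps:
L = 32 (L = 13 + 19 = 32)
L*(-874) = 32*(-874) = -27968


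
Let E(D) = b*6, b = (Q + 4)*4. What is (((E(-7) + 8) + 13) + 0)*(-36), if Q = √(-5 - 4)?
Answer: -4212 - 2592*I ≈ -4212.0 - 2592.0*I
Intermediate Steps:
Q = 3*I (Q = √(-9) = 3*I ≈ 3.0*I)
b = 16 + 12*I (b = (3*I + 4)*4 = (4 + 3*I)*4 = 16 + 12*I ≈ 16.0 + 12.0*I)
E(D) = 96 + 72*I (E(D) = (16 + 12*I)*6 = 96 + 72*I)
(((E(-7) + 8) + 13) + 0)*(-36) = ((((96 + 72*I) + 8) + 13) + 0)*(-36) = (((104 + 72*I) + 13) + 0)*(-36) = ((117 + 72*I) + 0)*(-36) = (117 + 72*I)*(-36) = -4212 - 2592*I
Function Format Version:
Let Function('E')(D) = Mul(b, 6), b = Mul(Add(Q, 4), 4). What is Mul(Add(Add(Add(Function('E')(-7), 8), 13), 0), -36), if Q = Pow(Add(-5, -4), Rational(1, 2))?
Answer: Add(-4212, Mul(-2592, I)) ≈ Add(-4212.0, Mul(-2592.0, I))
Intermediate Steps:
Q = Mul(3, I) (Q = Pow(-9, Rational(1, 2)) = Mul(3, I) ≈ Mul(3.0000, I))
b = Add(16, Mul(12, I)) (b = Mul(Add(Mul(3, I), 4), 4) = Mul(Add(4, Mul(3, I)), 4) = Add(16, Mul(12, I)) ≈ Add(16.000, Mul(12.000, I)))
Function('E')(D) = Add(96, Mul(72, I)) (Function('E')(D) = Mul(Add(16, Mul(12, I)), 6) = Add(96, Mul(72, I)))
Mul(Add(Add(Add(Function('E')(-7), 8), 13), 0), -36) = Mul(Add(Add(Add(Add(96, Mul(72, I)), 8), 13), 0), -36) = Mul(Add(Add(Add(104, Mul(72, I)), 13), 0), -36) = Mul(Add(Add(117, Mul(72, I)), 0), -36) = Mul(Add(117, Mul(72, I)), -36) = Add(-4212, Mul(-2592, I))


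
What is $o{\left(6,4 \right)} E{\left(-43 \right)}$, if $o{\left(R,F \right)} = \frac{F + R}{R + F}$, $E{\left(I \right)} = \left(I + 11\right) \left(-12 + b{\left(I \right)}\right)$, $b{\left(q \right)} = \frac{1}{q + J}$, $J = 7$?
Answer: $\frac{3464}{9} \approx 384.89$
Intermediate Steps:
$b{\left(q \right)} = \frac{1}{7 + q}$ ($b{\left(q \right)} = \frac{1}{q + 7} = \frac{1}{7 + q}$)
$E{\left(I \right)} = \left(-12 + \frac{1}{7 + I}\right) \left(11 + I\right)$ ($E{\left(I \right)} = \left(I + 11\right) \left(-12 + \frac{1}{7 + I}\right) = \left(11 + I\right) \left(-12 + \frac{1}{7 + I}\right) = \left(-12 + \frac{1}{7 + I}\right) \left(11 + I\right)$)
$o{\left(R,F \right)} = 1$ ($o{\left(R,F \right)} = \frac{F + R}{F + R} = 1$)
$o{\left(6,4 \right)} E{\left(-43 \right)} = 1 \frac{-913 - -9245 - 12 \left(-43\right)^{2}}{7 - 43} = 1 \frac{-913 + 9245 - 22188}{-36} = 1 \left(- \frac{-913 + 9245 - 22188}{36}\right) = 1 \left(\left(- \frac{1}{36}\right) \left(-13856\right)\right) = 1 \cdot \frac{3464}{9} = \frac{3464}{9}$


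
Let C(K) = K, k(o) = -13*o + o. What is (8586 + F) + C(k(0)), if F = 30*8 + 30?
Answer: 8856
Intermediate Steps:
k(o) = -12*o
F = 270 (F = 240 + 30 = 270)
(8586 + F) + C(k(0)) = (8586 + 270) - 12*0 = 8856 + 0 = 8856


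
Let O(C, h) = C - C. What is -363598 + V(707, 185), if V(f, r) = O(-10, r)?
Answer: -363598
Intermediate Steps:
O(C, h) = 0
V(f, r) = 0
-363598 + V(707, 185) = -363598 + 0 = -363598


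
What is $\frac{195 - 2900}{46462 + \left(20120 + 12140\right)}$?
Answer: $- \frac{2705}{78722} \approx -0.034361$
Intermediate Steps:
$\frac{195 - 2900}{46462 + \left(20120 + 12140\right)} = - \frac{2705}{46462 + 32260} = - \frac{2705}{78722}$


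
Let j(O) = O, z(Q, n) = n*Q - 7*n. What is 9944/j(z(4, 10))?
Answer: -4972/15 ≈ -331.47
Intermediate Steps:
z(Q, n) = -7*n + Q*n (z(Q, n) = Q*n - 7*n = -7*n + Q*n)
9944/j(z(4, 10)) = 9944/((10*(-7 + 4))) = 9944/((10*(-3))) = 9944/(-30) = 9944*(-1/30) = -4972/15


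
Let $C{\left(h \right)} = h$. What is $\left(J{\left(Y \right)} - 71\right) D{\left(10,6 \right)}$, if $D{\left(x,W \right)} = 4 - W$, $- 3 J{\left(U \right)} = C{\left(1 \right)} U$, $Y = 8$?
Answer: $\frac{442}{3} \approx 147.33$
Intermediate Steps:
$J{\left(U \right)} = - \frac{U}{3}$ ($J{\left(U \right)} = - \frac{1 U}{3} = - \frac{U}{3}$)
$\left(J{\left(Y \right)} - 71\right) D{\left(10,6 \right)} = \left(\left(- \frac{1}{3}\right) 8 - 71\right) \left(4 - 6\right) = \left(- \frac{8}{3} - 71\right) \left(4 - 6\right) = \left(- \frac{221}{3}\right) \left(-2\right) = \frac{442}{3}$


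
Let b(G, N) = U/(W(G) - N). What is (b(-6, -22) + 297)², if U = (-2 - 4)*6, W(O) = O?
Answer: 1390041/16 ≈ 86878.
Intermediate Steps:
U = -36 (U = -6*6 = -36)
b(G, N) = -36/(G - N)
(b(-6, -22) + 297)² = (-36/(-6 - 1*(-22)) + 297)² = (-36/(-6 + 22) + 297)² = (-36/16 + 297)² = (-36*1/16 + 297)² = (-9/4 + 297)² = (1179/4)² = 1390041/16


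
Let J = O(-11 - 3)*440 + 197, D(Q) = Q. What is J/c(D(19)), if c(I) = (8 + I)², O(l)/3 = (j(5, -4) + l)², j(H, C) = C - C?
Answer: 258917/729 ≈ 355.17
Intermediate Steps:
j(H, C) = 0
O(l) = 3*l² (O(l) = 3*(0 + l)² = 3*l²)
J = 258917 (J = (3*(-11 - 3)²)*440 + 197 = (3*(-14)²)*440 + 197 = (3*196)*440 + 197 = 588*440 + 197 = 258720 + 197 = 258917)
J/c(D(19)) = 258917/((8 + 19)²) = 258917/(27²) = 258917/729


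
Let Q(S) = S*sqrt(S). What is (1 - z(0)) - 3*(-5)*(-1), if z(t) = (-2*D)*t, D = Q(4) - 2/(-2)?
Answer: -14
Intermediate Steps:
Q(S) = S**(3/2)
D = 9 (D = 4**(3/2) - 2/(-2) = 8 - 2*(-1/2) = 8 + 1 = 9)
z(t) = -18*t (z(t) = (-2*9)*t = -18*t)
(1 - z(0)) - 3*(-5)*(-1) = (1 - (-18)*0) - 3*(-5)*(-1) = (1 - 1*0) + 15*(-1) = (1 + 0) - 15 = 1 - 15 = -14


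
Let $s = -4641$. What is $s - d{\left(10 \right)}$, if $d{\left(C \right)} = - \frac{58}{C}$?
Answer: $- \frac{23176}{5} \approx -4635.2$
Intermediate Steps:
$s - d{\left(10 \right)} = -4641 - - \frac{58}{10} = -4641 - \left(-58\right) \frac{1}{10} = -4641 - - \frac{29}{5} = -4641 + \frac{29}{5} = - \frac{23176}{5}$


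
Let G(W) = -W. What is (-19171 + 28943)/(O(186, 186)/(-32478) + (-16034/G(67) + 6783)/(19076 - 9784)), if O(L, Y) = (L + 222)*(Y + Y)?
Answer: -32931043243504/13201589509 ≈ -2494.5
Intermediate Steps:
O(L, Y) = 2*Y*(222 + L) (O(L, Y) = (222 + L)*(2*Y) = 2*Y*(222 + L))
(-19171 + 28943)/(O(186, 186)/(-32478) + (-16034/G(67) + 6783)/(19076 - 9784)) = (-19171 + 28943)/((2*186*(222 + 186))/(-32478) + (-16034/((-1*67)) + 6783)/(19076 - 9784)) = 9772/((2*186*408)*(-1/32478) + (-16034/(-67) + 6783)/9292) = 9772/(151776*(-1/32478) + (-16034*(-1/67) + 6783)*(1/9292)) = 9772/(-25296/5413 + (16034/67 + 6783)*(1/9292)) = 9772/(-25296/5413 + (470495/67)*(1/9292)) = 9772/(-25296/5413 + 470495/622564) = 9772/(-13201589509/3369938932) = 9772*(-3369938932/13201589509) = -32931043243504/13201589509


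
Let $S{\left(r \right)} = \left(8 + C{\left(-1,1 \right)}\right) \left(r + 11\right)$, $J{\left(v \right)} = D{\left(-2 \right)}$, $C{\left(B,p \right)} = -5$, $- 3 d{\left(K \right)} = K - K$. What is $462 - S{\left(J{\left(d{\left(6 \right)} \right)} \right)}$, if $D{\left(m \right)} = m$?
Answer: $435$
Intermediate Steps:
$d{\left(K \right)} = 0$ ($d{\left(K \right)} = - \frac{K - K}{3} = \left(- \frac{1}{3}\right) 0 = 0$)
$J{\left(v \right)} = -2$
$S{\left(r \right)} = 33 + 3 r$ ($S{\left(r \right)} = \left(8 - 5\right) \left(r + 11\right) = 3 \left(11 + r\right) = 33 + 3 r$)
$462 - S{\left(J{\left(d{\left(6 \right)} \right)} \right)} = 462 - \left(33 + 3 \left(-2\right)\right) = 462 - \left(33 - 6\right) = 462 - 27 = 435$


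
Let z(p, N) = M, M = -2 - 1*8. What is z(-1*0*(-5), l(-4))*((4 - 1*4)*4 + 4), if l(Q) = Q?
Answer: -40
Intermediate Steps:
M = -10 (M = -2 - 8 = -10)
z(p, N) = -10
z(-1*0*(-5), l(-4))*((4 - 1*4)*4 + 4) = -10*((4 - 1*4)*4 + 4) = -10*((4 - 4)*4 + 4) = -10*(0*4 + 4) = -10*(0 + 4) = -10*4 = -40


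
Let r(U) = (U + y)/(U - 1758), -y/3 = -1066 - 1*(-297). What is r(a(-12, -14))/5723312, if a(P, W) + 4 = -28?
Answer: -65/292706528 ≈ -2.2207e-7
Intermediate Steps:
y = 2307 (y = -3*(-1066 - 1*(-297)) = -3*(-1066 + 297) = -3*(-769) = 2307)
a(P, W) = -32 (a(P, W) = -4 - 28 = -32)
r(U) = (2307 + U)/(-1758 + U) (r(U) = (U + 2307)/(U - 1758) = (2307 + U)/(-1758 + U))
r(a(-12, -14))/5723312 = ((2307 - 32)/(-1758 - 32))/5723312 = (2275/(-1790))*(1/5723312) = -1/1790*2275*(1/5723312) = -455/358*1/5723312 = -65/292706528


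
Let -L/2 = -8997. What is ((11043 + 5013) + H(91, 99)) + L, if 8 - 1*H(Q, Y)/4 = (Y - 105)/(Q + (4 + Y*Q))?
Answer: 38785319/1138 ≈ 34082.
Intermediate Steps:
L = 17994 (L = -2*(-8997) = 17994)
H(Q, Y) = 32 - 4*(-105 + Y)/(4 + Q + Q*Y) (H(Q, Y) = 32 - 4*(Y - 105)/(Q + (4 + Y*Q)) = 32 - 4*(-105 + Y)/(Q + (4 + Q*Y)) = 32 - 4*(-105 + Y)/(4 + Q + Q*Y))
((11043 + 5013) + H(91, 99)) + L = ((11043 + 5013) + 4*(137 - 1*99 + 8*91 + 8*91*99)/(4 + 91 + 91*99)) + 17994 = (16056 + 4*(137 - 99 + 728 + 72072)/(4 + 91 + 9009)) + 17994 = (16056 + 4*72838/9104) + 17994 = (16056 + 4*(1/9104)*72838) + 17994 = (16056 + 36419/1138) + 17994 = 18308147/1138 + 17994 = 38785319/1138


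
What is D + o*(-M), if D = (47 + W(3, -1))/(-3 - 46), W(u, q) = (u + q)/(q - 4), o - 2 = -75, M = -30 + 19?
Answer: -196968/245 ≈ -803.95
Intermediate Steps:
M = -11
o = -73 (o = 2 - 75 = -73)
W(u, q) = (q + u)/(-4 + q)
D = -233/245 (D = (47 + (-1 + 3)/(-4 - 1))/(-3 - 46) = (47 + 2/(-5))/(-49) = (47 - ⅕*2)*(-1/49) = (47 - ⅖)*(-1/49) = (233/5)*(-1/49) = -233/245 ≈ -0.95102)
D + o*(-M) = -233/245 - (-73)*(-11) = -233/245 - 73*11 = -233/245 - 803 = -196968/245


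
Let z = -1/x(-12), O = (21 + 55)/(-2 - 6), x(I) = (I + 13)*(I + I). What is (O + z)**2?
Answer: 51529/576 ≈ 89.460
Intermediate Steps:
x(I) = 2*I*(13 + I) (x(I) = (13 + I)*(2*I) = 2*I*(13 + I))
O = -19/2 (O = 76/(-8) = 76*(-1/8) = -19/2 ≈ -9.5000)
z = 1/24 (z = -1/(2*(-12)*(13 - 12)) = -1/(2*(-12)*1) = -1/(-24) = -1*(-1/24) = 1/24 ≈ 0.041667)
(O + z)**2 = (-19/2 + 1/24)**2 = (-227/24)**2 = 51529/576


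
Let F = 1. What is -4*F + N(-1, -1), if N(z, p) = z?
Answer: -5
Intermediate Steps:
-4*F + N(-1, -1) = -4*1 - 1 = -4 - 1 = -5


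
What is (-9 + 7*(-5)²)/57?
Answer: 166/57 ≈ 2.9123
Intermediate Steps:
(-9 + 7*(-5)²)/57 = (-9 + 7*25)*(1/57) = (-9 + 175)*(1/57) = 166*(1/57) = 166/57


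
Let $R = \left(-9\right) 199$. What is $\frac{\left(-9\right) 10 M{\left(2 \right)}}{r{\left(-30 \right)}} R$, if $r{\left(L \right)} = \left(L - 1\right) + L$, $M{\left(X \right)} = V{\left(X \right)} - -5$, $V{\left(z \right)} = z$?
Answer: $- \frac{1128330}{61} \approx -18497.0$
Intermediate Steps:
$M{\left(X \right)} = 5 + X$ ($M{\left(X \right)} = X - -5 = X + 5 = 5 + X$)
$r{\left(L \right)} = -1 + 2 L$ ($r{\left(L \right)} = \left(-1 + L\right) + L = -1 + 2 L$)
$R = -1791$
$\frac{\left(-9\right) 10 M{\left(2 \right)}}{r{\left(-30 \right)}} R = \frac{\left(-9\right) 10 \left(5 + 2\right)}{-1 + 2 \left(-30\right)} \left(-1791\right) = \frac{\left(-90\right) 7}{-1 - 60} \left(-1791\right) = - \frac{630}{-61} \left(-1791\right) = \left(-630\right) \left(- \frac{1}{61}\right) \left(-1791\right) = \frac{630}{61} \left(-1791\right) = - \frac{1128330}{61}$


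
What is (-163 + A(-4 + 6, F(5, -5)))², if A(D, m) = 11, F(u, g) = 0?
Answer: 23104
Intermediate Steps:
(-163 + A(-4 + 6, F(5, -5)))² = (-163 + 11)² = (-152)² = 23104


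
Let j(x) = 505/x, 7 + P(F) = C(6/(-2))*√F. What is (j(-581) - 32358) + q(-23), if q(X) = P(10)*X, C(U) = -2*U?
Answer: -18706962/581 - 138*√10 ≈ -32634.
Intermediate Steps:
P(F) = -7 + 6*√F (P(F) = -7 + (-12/(-2))*√F = -7 + (-12*(-1)/2)*√F = -7 + (-2*(-3))*√F = -7 + 6*√F)
q(X) = X*(-7 + 6*√10) (q(X) = (-7 + 6*√10)*X = X*(-7 + 6*√10))
(j(-581) - 32358) + q(-23) = (505/(-581) - 32358) - 23*(-7 + 6*√10) = (505*(-1/581) - 32358) + (161 - 138*√10) = (-505/581 - 32358) + (161 - 138*√10) = -18800503/581 + (161 - 138*√10) = -18706962/581 - 138*√10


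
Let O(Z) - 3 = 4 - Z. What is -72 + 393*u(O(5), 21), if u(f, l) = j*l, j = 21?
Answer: 173241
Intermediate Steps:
O(Z) = 7 - Z (O(Z) = 3 + (4 - Z) = 7 - Z)
u(f, l) = 21*l
-72 + 393*u(O(5), 21) = -72 + 393*(21*21) = -72 + 393*441 = -72 + 173313 = 173241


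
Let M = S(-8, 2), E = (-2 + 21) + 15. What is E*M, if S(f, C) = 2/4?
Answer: 17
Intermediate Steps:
S(f, C) = ½ (S(f, C) = 2*(¼) = ½)
E = 34 (E = 19 + 15 = 34)
M = ½ ≈ 0.50000
E*M = 34*(½) = 17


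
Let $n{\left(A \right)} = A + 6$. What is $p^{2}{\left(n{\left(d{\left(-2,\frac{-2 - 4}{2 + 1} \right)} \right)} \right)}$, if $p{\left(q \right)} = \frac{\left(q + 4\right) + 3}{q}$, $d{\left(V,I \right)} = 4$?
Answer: $\frac{289}{100} \approx 2.89$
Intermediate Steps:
$n{\left(A \right)} = 6 + A$
$p{\left(q \right)} = \frac{7 + q}{q}$ ($p{\left(q \right)} = \frac{\left(4 + q\right) + 3}{q} = \frac{7 + q}{q}$)
$p^{2}{\left(n{\left(d{\left(-2,\frac{-2 - 4}{2 + 1} \right)} \right)} \right)} = \left(\frac{7 + \left(6 + 4\right)}{6 + 4}\right)^{2} = \left(\frac{7 + 10}{10}\right)^{2} = \left(\frac{1}{10} \cdot 17\right)^{2} = \left(\frac{17}{10}\right)^{2} = \frac{289}{100}$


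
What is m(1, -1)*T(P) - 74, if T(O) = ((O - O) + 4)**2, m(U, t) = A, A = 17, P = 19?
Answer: 198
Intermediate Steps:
m(U, t) = 17
T(O) = 16 (T(O) = (0 + 4)**2 = 4**2 = 16)
m(1, -1)*T(P) - 74 = 17*16 - 74 = 272 - 74 = 198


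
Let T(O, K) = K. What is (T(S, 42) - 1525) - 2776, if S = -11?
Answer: -4259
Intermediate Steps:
(T(S, 42) - 1525) - 2776 = (42 - 1525) - 2776 = -1483 - 2776 = -4259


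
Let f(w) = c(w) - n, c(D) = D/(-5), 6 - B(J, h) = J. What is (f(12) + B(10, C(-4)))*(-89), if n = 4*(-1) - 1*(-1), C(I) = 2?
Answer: 1513/5 ≈ 302.60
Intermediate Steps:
B(J, h) = 6 - J
c(D) = -D/5 (c(D) = D*(-⅕) = -D/5)
n = -3 (n = -4 + 1 = -3)
f(w) = 3 - w/5 (f(w) = -w/5 - 1*(-3) = -w/5 + 3 = 3 - w/5)
(f(12) + B(10, C(-4)))*(-89) = ((3 - ⅕*12) + (6 - 1*10))*(-89) = ((3 - 12/5) + (6 - 10))*(-89) = (⅗ - 4)*(-89) = -17/5*(-89) = 1513/5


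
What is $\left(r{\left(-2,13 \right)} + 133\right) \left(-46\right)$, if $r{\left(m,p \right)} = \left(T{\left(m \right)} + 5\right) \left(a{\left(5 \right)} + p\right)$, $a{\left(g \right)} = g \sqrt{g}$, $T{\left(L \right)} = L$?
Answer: $-7912 - 690 \sqrt{5} \approx -9454.9$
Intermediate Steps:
$a{\left(g \right)} = g^{\frac{3}{2}}$
$r{\left(m,p \right)} = \left(5 + m\right) \left(p + 5 \sqrt{5}\right)$ ($r{\left(m,p \right)} = \left(m + 5\right) \left(5^{\frac{3}{2}} + p\right) = \left(5 + m\right) \left(5 \sqrt{5} + p\right) = \left(5 + m\right) \left(p + 5 \sqrt{5}\right)$)
$\left(r{\left(-2,13 \right)} + 133\right) \left(-46\right) = \left(\left(5 \cdot 13 + 25 \sqrt{5} - 26 + 5 \left(-2\right) \sqrt{5}\right) + 133\right) \left(-46\right) = \left(\left(65 + 25 \sqrt{5} - 26 - 10 \sqrt{5}\right) + 133\right) \left(-46\right) = \left(\left(39 + 15 \sqrt{5}\right) + 133\right) \left(-46\right) = \left(172 + 15 \sqrt{5}\right) \left(-46\right) = -7912 - 690 \sqrt{5}$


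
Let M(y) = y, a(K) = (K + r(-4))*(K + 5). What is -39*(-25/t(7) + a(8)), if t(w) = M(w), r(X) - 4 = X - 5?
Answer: -9672/7 ≈ -1381.7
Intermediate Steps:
r(X) = -1 + X (r(X) = 4 + (X - 5) = 4 + (-5 + X) = -1 + X)
a(K) = (-5 + K)*(5 + K) (a(K) = (K + (-1 - 4))*(K + 5) = (K - 5)*(5 + K) = (-5 + K)*(5 + K))
t(w) = w
-39*(-25/t(7) + a(8)) = -39*(-25/7 + (-25 + 8²)) = -39*(-25*⅐ + (-25 + 64)) = -39*(-25/7 + 39) = -39*248/7 = -9672/7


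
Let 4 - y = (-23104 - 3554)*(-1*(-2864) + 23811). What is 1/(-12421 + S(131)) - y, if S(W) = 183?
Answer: -8702468160653/12238 ≈ -7.1110e+8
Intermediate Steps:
y = 711102154 (y = 4 - (-23104 - 3554)*(-1*(-2864) + 23811) = 4 - (-26658)*(2864 + 23811) = 4 - (-26658)*26675 = 4 - 1*(-711102150) = 4 + 711102150 = 711102154)
1/(-12421 + S(131)) - y = 1/(-12421 + 183) - 1*711102154 = 1/(-12238) - 711102154 = -1/12238 - 711102154 = -8702468160653/12238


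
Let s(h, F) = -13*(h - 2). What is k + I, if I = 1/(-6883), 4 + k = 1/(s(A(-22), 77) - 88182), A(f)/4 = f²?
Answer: -3120156575/780009092 ≈ -4.0002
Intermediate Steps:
A(f) = 4*f²
s(h, F) = 26 - 13*h (s(h, F) = -13*(-2 + h) = 26 - 13*h)
k = -453297/113324 (k = -4 + 1/((26 - 52*(-22)²) - 88182) = -4 + 1/((26 - 52*484) - 88182) = -4 + 1/((26 - 13*1936) - 88182) = -4 + 1/((26 - 25168) - 88182) = -4 + 1/(-25142 - 88182) = -4 + 1/(-113324) = -4 - 1/113324 = -453297/113324 ≈ -4.0000)
I = -1/6883 ≈ -0.00014529
k + I = -453297/113324 - 1/6883 = -3120156575/780009092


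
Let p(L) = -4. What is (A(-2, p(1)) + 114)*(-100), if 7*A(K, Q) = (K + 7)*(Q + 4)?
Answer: -11400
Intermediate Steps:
A(K, Q) = (4 + Q)*(7 + K)/7 (A(K, Q) = ((K + 7)*(Q + 4))/7 = ((7 + K)*(4 + Q))/7 = ((4 + Q)*(7 + K))/7 = (4 + Q)*(7 + K)/7)
(A(-2, p(1)) + 114)*(-100) = ((4 - 4 + (4/7)*(-2) + (1/7)*(-2)*(-4)) + 114)*(-100) = ((4 - 4 - 8/7 + 8/7) + 114)*(-100) = (0 + 114)*(-100) = 114*(-100) = -11400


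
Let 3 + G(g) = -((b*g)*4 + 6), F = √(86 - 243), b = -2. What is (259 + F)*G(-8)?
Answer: -18907 - 73*I*√157 ≈ -18907.0 - 914.69*I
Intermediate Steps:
F = I*√157 (F = √(-157) = I*√157 ≈ 12.53*I)
G(g) = -9 + 8*g (G(g) = -3 - (-2*g*4 + 6) = -3 - (-8*g + 6) = -3 - (6 - 8*g) = -3 + (-6 + 8*g) = -9 + 8*g)
(259 + F)*G(-8) = (259 + I*√157)*(-9 + 8*(-8)) = (259 + I*√157)*(-9 - 64) = (259 + I*√157)*(-73) = -18907 - 73*I*√157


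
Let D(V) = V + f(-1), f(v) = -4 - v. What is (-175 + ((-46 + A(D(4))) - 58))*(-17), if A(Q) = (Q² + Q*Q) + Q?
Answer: 4692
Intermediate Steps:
D(V) = -3 + V (D(V) = V + (-4 - 1*(-1)) = V + (-4 + 1) = V - 3 = -3 + V)
A(Q) = Q + 2*Q² (A(Q) = (Q² + Q²) + Q = 2*Q² + Q = Q + 2*Q²)
(-175 + ((-46 + A(D(4))) - 58))*(-17) = (-175 + ((-46 + (-3 + 4)*(1 + 2*(-3 + 4))) - 58))*(-17) = (-175 + ((-46 + 1*(1 + 2*1)) - 58))*(-17) = (-175 + ((-46 + 1*(1 + 2)) - 58))*(-17) = (-175 + ((-46 + 1*3) - 58))*(-17) = (-175 + ((-46 + 3) - 58))*(-17) = (-175 + (-43 - 58))*(-17) = (-175 - 101)*(-17) = -276*(-17) = 4692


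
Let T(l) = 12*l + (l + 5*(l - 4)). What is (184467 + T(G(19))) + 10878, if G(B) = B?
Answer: 195667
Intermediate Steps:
T(l) = -20 + 18*l (T(l) = 12*l + (l + 5*(-4 + l)) = 12*l + (l + (-20 + 5*l)) = 12*l + (-20 + 6*l) = -20 + 18*l)
(184467 + T(G(19))) + 10878 = (184467 + (-20 + 18*19)) + 10878 = (184467 + (-20 + 342)) + 10878 = (184467 + 322) + 10878 = 184789 + 10878 = 195667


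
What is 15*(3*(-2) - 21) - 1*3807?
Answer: -4212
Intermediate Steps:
15*(3*(-2) - 21) - 1*3807 = 15*(-6 - 21) - 3807 = 15*(-27) - 3807 = -405 - 3807 = -4212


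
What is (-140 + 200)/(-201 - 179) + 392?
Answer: 7445/19 ≈ 391.84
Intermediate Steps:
(-140 + 200)/(-201 - 179) + 392 = 60/(-380) + 392 = 60*(-1/380) + 392 = -3/19 + 392 = 7445/19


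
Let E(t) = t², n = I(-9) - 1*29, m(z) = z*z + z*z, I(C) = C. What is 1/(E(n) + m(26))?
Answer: 1/2796 ≈ 0.00035765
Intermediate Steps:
m(z) = 2*z² (m(z) = z² + z² = 2*z²)
n = -38 (n = -9 - 1*29 = -9 - 29 = -38)
1/(E(n) + m(26)) = 1/((-38)² + 2*26²) = 1/(1444 + 2*676) = 1/(1444 + 1352) = 1/2796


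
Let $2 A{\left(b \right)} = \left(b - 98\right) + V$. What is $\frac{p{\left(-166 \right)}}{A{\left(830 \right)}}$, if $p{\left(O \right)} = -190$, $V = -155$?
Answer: $- \frac{380}{577} \approx -0.65858$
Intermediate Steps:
$A{\left(b \right)} = - \frac{253}{2} + \frac{b}{2}$ ($A{\left(b \right)} = \frac{\left(b - 98\right) - 155}{2} = \frac{\left(-98 + b\right) - 155}{2} = \frac{-253 + b}{2} = - \frac{253}{2} + \frac{b}{2}$)
$\frac{p{\left(-166 \right)}}{A{\left(830 \right)}} = - \frac{190}{- \frac{253}{2} + \frac{1}{2} \cdot 830} = - \frac{190}{- \frac{253}{2} + 415} = - \frac{190}{\frac{577}{2}} = \left(-190\right) \frac{2}{577} = - \frac{380}{577}$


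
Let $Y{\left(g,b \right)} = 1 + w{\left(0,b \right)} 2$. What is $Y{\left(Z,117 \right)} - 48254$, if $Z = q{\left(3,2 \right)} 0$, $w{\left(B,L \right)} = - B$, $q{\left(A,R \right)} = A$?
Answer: $-48253$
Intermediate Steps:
$Z = 0$ ($Z = 3 \cdot 0 = 0$)
$Y{\left(g,b \right)} = 1$ ($Y{\left(g,b \right)} = 1 + \left(-1\right) 0 \cdot 2 = 1 + 0 \cdot 2 = 1 + 0 = 1$)
$Y{\left(Z,117 \right)} - 48254 = 1 - 48254 = -48253$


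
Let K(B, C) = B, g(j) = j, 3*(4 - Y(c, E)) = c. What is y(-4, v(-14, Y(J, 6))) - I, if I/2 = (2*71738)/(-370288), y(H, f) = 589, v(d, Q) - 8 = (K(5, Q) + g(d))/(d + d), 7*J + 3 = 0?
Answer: 27298323/46286 ≈ 589.78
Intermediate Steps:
J = -3/7 (J = -3/7 + (⅐)*0 = -3/7 + 0 = -3/7 ≈ -0.42857)
Y(c, E) = 4 - c/3
v(d, Q) = 8 + (5 + d)/(2*d) (v(d, Q) = 8 + (5 + d)/(d + d) = 8 + (5 + d)/((2*d)) = 8 + (5 + d)*(1/(2*d)) = 8 + (5 + d)/(2*d))
I = -35869/46286 (I = 2*((2*71738)/(-370288)) = 2*(143476*(-1/370288)) = 2*(-35869/92572) = -35869/46286 ≈ -0.77494)
y(-4, v(-14, Y(J, 6))) - I = 589 - 1*(-35869/46286) = 589 + 35869/46286 = 27298323/46286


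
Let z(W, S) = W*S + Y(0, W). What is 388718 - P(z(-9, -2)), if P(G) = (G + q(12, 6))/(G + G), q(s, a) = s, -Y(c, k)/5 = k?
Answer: 16326131/42 ≈ 3.8872e+5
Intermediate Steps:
Y(c, k) = -5*k
z(W, S) = -5*W + S*W (z(W, S) = W*S - 5*W = S*W - 5*W = -5*W + S*W)
P(G) = (12 + G)/(2*G) (P(G) = (G + 12)/(G + G) = (12 + G)/((2*G)) = (12 + G)*(1/(2*G)) = (12 + G)/(2*G))
388718 - P(z(-9, -2)) = 388718 - (12 - 9*(-5 - 2))/(2*((-9*(-5 - 2)))) = 388718 - (12 - 9*(-7))/(2*((-9*(-7)))) = 388718 - (12 + 63)/(2*63) = 388718 - 75/(2*63) = 388718 - 1*25/42 = 388718 - 25/42 = 16326131/42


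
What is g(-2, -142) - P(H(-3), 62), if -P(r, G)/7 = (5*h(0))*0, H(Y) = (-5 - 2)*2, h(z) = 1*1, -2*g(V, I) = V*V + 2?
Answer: -3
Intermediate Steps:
g(V, I) = -1 - V²/2 (g(V, I) = -(V*V + 2)/2 = -(V² + 2)/2 = -(2 + V²)/2 = -1 - V²/2)
h(z) = 1
H(Y) = -14 (H(Y) = -7*2 = -14)
P(r, G) = 0 (P(r, G) = -7*5*1*0 = -35*0 = -7*0 = 0)
g(-2, -142) - P(H(-3), 62) = (-1 - ½*(-2)²) - 1*0 = (-1 - ½*4) + 0 = (-1 - 2) + 0 = -3 + 0 = -3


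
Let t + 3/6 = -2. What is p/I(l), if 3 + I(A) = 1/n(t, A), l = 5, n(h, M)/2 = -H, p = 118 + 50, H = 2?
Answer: -672/13 ≈ -51.692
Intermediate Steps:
t = -5/2 (t = -½ - 2 = -5/2 ≈ -2.5000)
p = 168
n(h, M) = -4 (n(h, M) = 2*(-1*2) = 2*(-2) = -4)
I(A) = -13/4 (I(A) = -3 + 1/(-4) = -3 - ¼ = -13/4)
p/I(l) = 168/(-13/4) = 168*(-4/13) = -672/13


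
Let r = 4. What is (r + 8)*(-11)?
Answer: -132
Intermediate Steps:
(r + 8)*(-11) = (4 + 8)*(-11) = 12*(-11) = -132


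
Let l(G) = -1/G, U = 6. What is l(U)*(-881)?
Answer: 881/6 ≈ 146.83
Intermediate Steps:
l(U)*(-881) = -1/6*(-881) = 881/6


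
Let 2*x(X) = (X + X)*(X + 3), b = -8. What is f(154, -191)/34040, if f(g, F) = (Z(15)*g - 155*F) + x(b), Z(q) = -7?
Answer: 28567/34040 ≈ 0.83922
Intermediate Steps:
x(X) = X*(3 + X) (x(X) = ((X + X)*(X + 3))/2 = ((2*X)*(3 + X))/2 = (2*X*(3 + X))/2 = X*(3 + X))
f(g, F) = 40 - 155*F - 7*g (f(g, F) = (-7*g - 155*F) - 8*(3 - 8) = (-155*F - 7*g) - 8*(-5) = (-155*F - 7*g) + 40 = 40 - 155*F - 7*g)
f(154, -191)/34040 = (40 - 155*(-191) - 7*154)/34040 = (40 + 29605 - 1078)*(1/34040) = 28567*(1/34040) = 28567/34040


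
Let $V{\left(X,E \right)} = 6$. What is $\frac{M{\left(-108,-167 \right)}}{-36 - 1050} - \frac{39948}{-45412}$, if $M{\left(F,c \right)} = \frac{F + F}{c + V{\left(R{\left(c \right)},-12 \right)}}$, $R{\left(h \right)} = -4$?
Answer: $\frac{290622459}{330837773} \approx 0.87844$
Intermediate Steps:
$M{\left(F,c \right)} = \frac{2 F}{6 + c}$ ($M{\left(F,c \right)} = \frac{F + F}{c + 6} = \frac{2 F}{6 + c}$)
$\frac{M{\left(-108,-167 \right)}}{-36 - 1050} - \frac{39948}{-45412} = \frac{2 \left(-108\right) \frac{1}{6 - 167}}{-36 - 1050} - \frac{39948}{-45412} = \frac{2 \left(-108\right) \frac{1}{-161}}{-36 - 1050} - - \frac{9987}{11353} = \frac{2 \left(-108\right) \left(- \frac{1}{161}\right)}{-1086} + \frac{9987}{11353} = \frac{216}{161} \left(- \frac{1}{1086}\right) + \frac{9987}{11353} = - \frac{36}{29141} + \frac{9987}{11353} = \frac{290622459}{330837773}$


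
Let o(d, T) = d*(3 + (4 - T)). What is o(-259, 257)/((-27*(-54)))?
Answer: 32375/729 ≈ 44.410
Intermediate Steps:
o(d, T) = d*(7 - T)
o(-259, 257)/((-27*(-54))) = (-259*(7 - 1*257))/((-27*(-54))) = -259*(7 - 257)/1458 = -259*(-250)*(1/1458) = 64750*(1/1458) = 32375/729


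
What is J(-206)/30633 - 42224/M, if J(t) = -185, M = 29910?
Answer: -72165619/50901835 ≈ -1.4177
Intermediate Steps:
J(-206)/30633 - 42224/M = -185/30633 - 42224/29910 = -185*1/30633 - 42224*1/29910 = -185/30633 - 21112/14955 = -72165619/50901835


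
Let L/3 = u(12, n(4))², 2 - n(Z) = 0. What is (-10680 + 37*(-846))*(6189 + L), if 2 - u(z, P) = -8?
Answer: -272421198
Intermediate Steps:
n(Z) = 2 (n(Z) = 2 - 1*0 = 2 + 0 = 2)
u(z, P) = 10 (u(z, P) = 2 - 1*(-8) = 2 + 8 = 10)
L = 300 (L = 3*10² = 3*100 = 300)
(-10680 + 37*(-846))*(6189 + L) = (-10680 + 37*(-846))*(6189 + 300) = (-10680 - 31302)*6489 = -41982*6489 = -272421198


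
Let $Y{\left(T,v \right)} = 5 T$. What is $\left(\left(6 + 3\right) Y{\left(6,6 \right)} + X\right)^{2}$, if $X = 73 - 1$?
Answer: $116964$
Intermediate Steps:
$X = 72$
$\left(\left(6 + 3\right) Y{\left(6,6 \right)} + X\right)^{2} = \left(\left(6 + 3\right) 5 \cdot 6 + 72\right)^{2} = \left(9 \cdot 30 + 72\right)^{2} = \left(270 + 72\right)^{2} = 342^{2} = 116964$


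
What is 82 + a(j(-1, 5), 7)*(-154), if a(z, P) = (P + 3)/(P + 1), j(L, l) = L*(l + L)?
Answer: -221/2 ≈ -110.50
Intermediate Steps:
j(L, l) = L*(L + l)
a(z, P) = (3 + P)/(1 + P)
82 + a(j(-1, 5), 7)*(-154) = 82 + ((3 + 7)/(1 + 7))*(-154) = 82 + (10/8)*(-154) = 82 + ((1/8)*10)*(-154) = 82 + (5/4)*(-154) = 82 - 385/2 = -221/2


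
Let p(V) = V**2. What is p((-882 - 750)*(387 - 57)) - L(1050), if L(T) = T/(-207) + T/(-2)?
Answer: 20013234314975/69 ≈ 2.9005e+11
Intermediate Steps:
L(T) = -209*T/414 (L(T) = T*(-1/207) + T*(-1/2) = -T/207 - T/2 = -209*T/414)
p((-882 - 750)*(387 - 57)) - L(1050) = ((-882 - 750)*(387 - 57))**2 - (-209)*1050/414 = (-1632*330)**2 - 1*(-36575/69) = (-538560)**2 + 36575/69 = 290046873600 + 36575/69 = 20013234314975/69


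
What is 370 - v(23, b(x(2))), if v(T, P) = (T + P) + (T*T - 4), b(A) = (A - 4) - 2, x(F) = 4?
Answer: -176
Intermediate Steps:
b(A) = -6 + A (b(A) = (-4 + A) - 2 = -6 + A)
v(T, P) = -4 + P + T + T² (v(T, P) = (P + T) + (T² - 4) = (P + T) + (-4 + T²) = -4 + P + T + T²)
370 - v(23, b(x(2))) = 370 - (-4 + (-6 + 4) + 23 + 23²) = 370 - (-4 - 2 + 23 + 529) = 370 - 1*546 = 370 - 546 = -176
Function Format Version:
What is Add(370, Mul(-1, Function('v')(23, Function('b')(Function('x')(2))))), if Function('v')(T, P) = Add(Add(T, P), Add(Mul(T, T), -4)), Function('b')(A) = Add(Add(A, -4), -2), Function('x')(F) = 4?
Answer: -176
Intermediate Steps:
Function('b')(A) = Add(-6, A) (Function('b')(A) = Add(Add(-4, A), -2) = Add(-6, A))
Function('v')(T, P) = Add(-4, P, T, Pow(T, 2)) (Function('v')(T, P) = Add(Add(P, T), Add(Pow(T, 2), -4)) = Add(Add(P, T), Add(-4, Pow(T, 2))) = Add(-4, P, T, Pow(T, 2)))
Add(370, Mul(-1, Function('v')(23, Function('b')(Function('x')(2))))) = Add(370, Mul(-1, Add(-4, Add(-6, 4), 23, Pow(23, 2)))) = Add(370, Mul(-1, Add(-4, -2, 23, 529))) = Add(370, Mul(-1, 546)) = Add(370, -546) = -176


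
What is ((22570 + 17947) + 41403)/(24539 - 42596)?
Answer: -81920/18057 ≈ -4.5367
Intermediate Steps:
((22570 + 17947) + 41403)/(24539 - 42596) = (40517 + 41403)/(-18057) = 81920*(-1/18057) = -81920/18057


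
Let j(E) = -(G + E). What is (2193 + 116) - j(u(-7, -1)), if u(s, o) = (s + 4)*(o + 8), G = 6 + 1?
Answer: 2295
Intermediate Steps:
G = 7
u(s, o) = (4 + s)*(8 + o)
j(E) = -7 - E (j(E) = -(7 + E) = -7 - E)
(2193 + 116) - j(u(-7, -1)) = (2193 + 116) - (-7 - (32 + 4*(-1) + 8*(-7) - 1*(-7))) = 2309 - (-7 - (32 - 4 - 56 + 7)) = 2309 - (-7 - 1*(-21)) = 2309 - (-7 + 21) = 2309 - 1*14 = 2309 - 14 = 2295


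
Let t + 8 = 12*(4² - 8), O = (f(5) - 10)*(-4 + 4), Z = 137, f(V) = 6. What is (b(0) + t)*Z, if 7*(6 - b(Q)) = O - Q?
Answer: 12878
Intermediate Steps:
O = 0 (O = (6 - 10)*(-4 + 4) = -4*0 = 0)
b(Q) = 6 + Q/7 (b(Q) = 6 - (0 - Q)/7 = 6 - (-1)*Q/7 = 6 + Q/7)
t = 88 (t = -8 + 12*(4² - 8) = -8 + 12*(16 - 8) = -8 + 12*8 = -8 + 96 = 88)
(b(0) + t)*Z = ((6 + (⅐)*0) + 88)*137 = ((6 + 0) + 88)*137 = (6 + 88)*137 = 94*137 = 12878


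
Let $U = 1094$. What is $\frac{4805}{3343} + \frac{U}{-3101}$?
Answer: $\frac{11243063}{10366643} \approx 1.0845$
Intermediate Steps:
$\frac{4805}{3343} + \frac{U}{-3101} = \frac{4805}{3343} + \frac{1094}{-3101} = 4805 \cdot \frac{1}{3343} + 1094 \left(- \frac{1}{3101}\right) = \frac{4805}{3343} - \frac{1094}{3101} = \frac{11243063}{10366643}$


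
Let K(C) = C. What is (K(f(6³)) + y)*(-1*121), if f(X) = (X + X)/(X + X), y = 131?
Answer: -15972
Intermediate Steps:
f(X) = 1 (f(X) = (2*X)/((2*X)) = (2*X)*(1/(2*X)) = 1)
(K(f(6³)) + y)*(-1*121) = (1 + 131)*(-1*121) = 132*(-121) = -15972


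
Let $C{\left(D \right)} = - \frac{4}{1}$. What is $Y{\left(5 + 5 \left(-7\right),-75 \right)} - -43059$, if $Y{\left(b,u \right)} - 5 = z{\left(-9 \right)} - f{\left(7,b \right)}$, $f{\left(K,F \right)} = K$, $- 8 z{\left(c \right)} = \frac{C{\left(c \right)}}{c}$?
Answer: $\frac{775025}{18} \approx 43057.0$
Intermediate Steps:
$C{\left(D \right)} = -4$ ($C{\left(D \right)} = \left(-4\right) 1 = -4$)
$z{\left(c \right)} = \frac{1}{2 c}$ ($z{\left(c \right)} = - \frac{\left(-4\right) \frac{1}{c}}{8} = \frac{1}{2 c}$)
$Y{\left(b,u \right)} = - \frac{37}{18}$ ($Y{\left(b,u \right)} = 5 + \left(\frac{1}{2 \left(-9\right)} - 7\right) = 5 + \left(\frac{1}{2} \left(- \frac{1}{9}\right) - 7\right) = 5 - \frac{127}{18} = - \frac{37}{18}$)
$Y{\left(5 + 5 \left(-7\right),-75 \right)} - -43059 = - \frac{37}{18} - -43059 = - \frac{37}{18} + 43059 = \frac{775025}{18}$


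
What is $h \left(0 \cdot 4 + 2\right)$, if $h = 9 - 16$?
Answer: $-14$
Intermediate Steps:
$h = -7$ ($h = 9 - 16 = -7$)
$h \left(0 \cdot 4 + 2\right) = - 7 \left(0 \cdot 4 + 2\right) = - 7 \left(0 + 2\right) = \left(-7\right) 2 = -14$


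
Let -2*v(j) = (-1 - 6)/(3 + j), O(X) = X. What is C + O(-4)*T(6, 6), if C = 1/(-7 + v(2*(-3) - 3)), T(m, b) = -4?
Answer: 1444/91 ≈ 15.868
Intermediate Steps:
v(j) = 7/(2*(3 + j)) (v(j) = -(-1 - 6)/(2*(3 + j)) = -(-7)/(2*(3 + j)) = 7/(2*(3 + j)))
C = -12/91 (C = 1/(-7 + 7/(2*(3 + (2*(-3) - 3)))) = 1/(-7 + 7/(2*(3 + (-6 - 3)))) = 1/(-7 + 7/(2*(3 - 9))) = 1/(-7 + (7/2)/(-6)) = 1/(-7 + (7/2)*(-1/6)) = 1/(-7 - 7/12) = 1/(-91/12) = -12/91 ≈ -0.13187)
C + O(-4)*T(6, 6) = -12/91 - 4*(-4) = -12/91 + 16 = 1444/91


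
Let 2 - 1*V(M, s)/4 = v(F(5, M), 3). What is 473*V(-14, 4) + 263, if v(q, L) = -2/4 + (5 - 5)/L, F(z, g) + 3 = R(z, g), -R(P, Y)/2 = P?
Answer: 4993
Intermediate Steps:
R(P, Y) = -2*P
F(z, g) = -3 - 2*z
v(q, L) = -½ (v(q, L) = -2*¼ + 0/L = -½ + 0 = -½)
V(M, s) = 10 (V(M, s) = 8 - 4*(-½) = 8 + 2 = 10)
473*V(-14, 4) + 263 = 473*10 + 263 = 4730 + 263 = 4993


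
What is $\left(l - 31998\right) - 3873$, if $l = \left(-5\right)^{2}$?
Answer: $-35846$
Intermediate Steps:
$l = 25$
$\left(l - 31998\right) - 3873 = \left(25 - 31998\right) - 3873 = -31973 - 3873 = -35846$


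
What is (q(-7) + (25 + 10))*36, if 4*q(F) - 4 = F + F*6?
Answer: 855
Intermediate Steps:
q(F) = 1 + 7*F/4 (q(F) = 1 + (F + F*6)/4 = 1 + (F + 6*F)/4 = 1 + (7*F)/4 = 1 + 7*F/4)
(q(-7) + (25 + 10))*36 = ((1 + (7/4)*(-7)) + (25 + 10))*36 = ((1 - 49/4) + 35)*36 = (-45/4 + 35)*36 = (95/4)*36 = 855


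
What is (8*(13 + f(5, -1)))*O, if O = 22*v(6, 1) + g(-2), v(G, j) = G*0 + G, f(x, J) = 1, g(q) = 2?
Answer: 15008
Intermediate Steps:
v(G, j) = G (v(G, j) = 0 + G = G)
O = 134 (O = 22*6 + 2 = 132 + 2 = 134)
(8*(13 + f(5, -1)))*O = (8*(13 + 1))*134 = (8*14)*134 = 112*134 = 15008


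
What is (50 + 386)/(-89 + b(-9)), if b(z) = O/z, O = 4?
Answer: -3924/805 ≈ -4.8745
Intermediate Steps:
b(z) = 4/z
(50 + 386)/(-89 + b(-9)) = (50 + 386)/(-89 + 4/(-9)) = 436/(-89 + 4*(-⅑)) = 436/(-89 - 4/9) = 436/(-805/9) = 436*(-9/805) = -3924/805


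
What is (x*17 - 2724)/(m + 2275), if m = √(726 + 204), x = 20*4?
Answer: -620620/1034939 + 1364*√930/5174695 ≈ -0.59163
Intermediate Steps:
x = 80
m = √930 ≈ 30.496
(x*17 - 2724)/(m + 2275) = (80*17 - 2724)/(√930 + 2275) = (1360 - 2724)/(2275 + √930) = -1364/(2275 + √930)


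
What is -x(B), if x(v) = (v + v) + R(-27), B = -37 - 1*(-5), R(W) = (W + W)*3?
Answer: 226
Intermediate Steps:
R(W) = 6*W (R(W) = (2*W)*3 = 6*W)
B = -32 (B = -37 + 5 = -32)
x(v) = -162 + 2*v (x(v) = (v + v) + 6*(-27) = 2*v - 162 = -162 + 2*v)
-x(B) = -(-162 + 2*(-32)) = -(-162 - 64) = -1*(-226) = 226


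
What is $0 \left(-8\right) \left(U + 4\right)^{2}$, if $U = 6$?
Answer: $0$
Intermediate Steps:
$0 \left(-8\right) \left(U + 4\right)^{2} = 0 \left(-8\right) \left(6 + 4\right)^{2} = 0 \cdot 10^{2} = 0 \cdot 100 = 0$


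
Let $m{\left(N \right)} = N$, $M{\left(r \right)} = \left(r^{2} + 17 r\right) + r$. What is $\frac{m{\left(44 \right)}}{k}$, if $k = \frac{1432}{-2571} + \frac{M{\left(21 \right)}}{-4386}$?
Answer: $- \frac{165387288}{2795467} \approx -59.163$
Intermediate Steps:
$M{\left(r \right)} = r^{2} + 18 r$
$k = - \frac{2795467}{3758802}$ ($k = \frac{1432}{-2571} + \frac{21 \left(18 + 21\right)}{-4386} = 1432 \left(- \frac{1}{2571}\right) + 21 \cdot 39 \left(- \frac{1}{4386}\right) = - \frac{1432}{2571} + 819 \left(- \frac{1}{4386}\right) = - \frac{1432}{2571} - \frac{273}{1462} = - \frac{2795467}{3758802} \approx -0.74371$)
$\frac{m{\left(44 \right)}}{k} = \frac{44}{- \frac{2795467}{3758802}} = 44 \left(- \frac{3758802}{2795467}\right) = - \frac{165387288}{2795467}$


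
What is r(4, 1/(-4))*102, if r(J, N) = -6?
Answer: -612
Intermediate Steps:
r(4, 1/(-4))*102 = -6*102 = -612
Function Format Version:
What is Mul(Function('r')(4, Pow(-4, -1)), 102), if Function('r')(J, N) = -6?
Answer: -612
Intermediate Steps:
Mul(Function('r')(4, Pow(-4, -1)), 102) = Mul(-6, 102) = -612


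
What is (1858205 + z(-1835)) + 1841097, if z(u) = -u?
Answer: 3701137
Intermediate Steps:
(1858205 + z(-1835)) + 1841097 = (1858205 - 1*(-1835)) + 1841097 = (1858205 + 1835) + 1841097 = 1860040 + 1841097 = 3701137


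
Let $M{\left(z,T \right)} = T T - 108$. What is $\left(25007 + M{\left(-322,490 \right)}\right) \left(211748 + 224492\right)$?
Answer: $115603163760$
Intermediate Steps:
$M{\left(z,T \right)} = -108 + T^{2}$ ($M{\left(z,T \right)} = T^{2} - 108 = -108 + T^{2}$)
$\left(25007 + M{\left(-322,490 \right)}\right) \left(211748 + 224492\right) = \left(25007 - \left(108 - 490^{2}\right)\right) \left(211748 + 224492\right) = \left(25007 + \left(-108 + 240100\right)\right) 436240 = \left(25007 + 239992\right) 436240 = 264999 \cdot 436240 = 115603163760$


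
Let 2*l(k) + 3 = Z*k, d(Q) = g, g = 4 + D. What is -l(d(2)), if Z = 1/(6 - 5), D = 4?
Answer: -5/2 ≈ -2.5000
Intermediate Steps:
Z = 1 (Z = 1/1 = 1)
g = 8 (g = 4 + 4 = 8)
d(Q) = 8
l(k) = -3/2 + k/2 (l(k) = -3/2 + (1*k)/2 = -3/2 + k/2)
-l(d(2)) = -(-3/2 + (1/2)*8) = -(-3/2 + 4) = -1*5/2 = -5/2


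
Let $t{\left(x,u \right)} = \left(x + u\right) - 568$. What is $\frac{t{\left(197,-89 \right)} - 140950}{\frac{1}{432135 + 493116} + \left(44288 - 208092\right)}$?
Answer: $\frac{130839743910}{151559814803} \approx 0.86329$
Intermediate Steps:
$t{\left(x,u \right)} = -568 + u + x$ ($t{\left(x,u \right)} = \left(u + x\right) - 568 = -568 + u + x$)
$\frac{t{\left(197,-89 \right)} - 140950}{\frac{1}{432135 + 493116} + \left(44288 - 208092\right)} = \frac{\left(-568 - 89 + 197\right) - 140950}{\frac{1}{432135 + 493116} + \left(44288 - 208092\right)} = \frac{-460 - 140950}{\frac{1}{925251} - 163804} = - \frac{141410}{\frac{1}{925251} - 163804} = - \frac{141410}{- \frac{151559814803}{925251}} = \left(-141410\right) \left(- \frac{925251}{151559814803}\right) = \frac{130839743910}{151559814803}$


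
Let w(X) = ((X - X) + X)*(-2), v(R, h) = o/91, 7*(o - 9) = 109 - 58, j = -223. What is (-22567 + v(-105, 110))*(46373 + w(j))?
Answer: -673026168235/637 ≈ -1.0566e+9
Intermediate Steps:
o = 114/7 (o = 9 + (109 - 58)/7 = 9 + (⅐)*51 = 9 + 51/7 = 114/7 ≈ 16.286)
v(R, h) = 114/637 (v(R, h) = (114/7)/91 = (114/7)*(1/91) = 114/637)
w(X) = -2*X (w(X) = (0 + X)*(-2) = X*(-2) = -2*X)
(-22567 + v(-105, 110))*(46373 + w(j)) = (-22567 + 114/637)*(46373 - 2*(-223)) = -14375065*(46373 + 446)/637 = -14375065/637*46819 = -673026168235/637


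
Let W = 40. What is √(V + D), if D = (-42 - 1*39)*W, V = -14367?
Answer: I*√17607 ≈ 132.69*I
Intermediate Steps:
D = -3240 (D = (-42 - 1*39)*40 = (-42 - 39)*40 = -81*40 = -3240)
√(V + D) = √(-14367 - 3240) = √(-17607) = I*√17607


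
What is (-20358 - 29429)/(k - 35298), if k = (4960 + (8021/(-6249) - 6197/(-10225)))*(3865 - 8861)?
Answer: 3181191396675/1585392849553138 ≈ 0.0020066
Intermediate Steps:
k = -1583137447662688/63896025 (k = (4960 + (8021*(-1/6249) - 6197*(-1/10225)))*(-4996) = (4960 + (-8021/6249 + 6197/10225))*(-4996) = (4960 - 43289672/63896025)*(-4996) = (316880994328/63896025)*(-4996) = -1583137447662688/63896025 ≈ -2.4777e+7)
(-20358 - 29429)/(k - 35298) = (-20358 - 29429)/(-1583137447662688/63896025 - 35298) = -49787/(-1585392849553138/63896025) = -49787*(-63896025/1585392849553138) = 3181191396675/1585392849553138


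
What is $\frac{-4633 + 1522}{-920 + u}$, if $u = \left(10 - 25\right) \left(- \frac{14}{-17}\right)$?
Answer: $\frac{52887}{15850} \approx 3.3367$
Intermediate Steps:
$u = - \frac{210}{17}$ ($u = - 15 \left(\left(-14\right) \left(- \frac{1}{17}\right)\right) = \left(-15\right) \frac{14}{17} = - \frac{210}{17} \approx -12.353$)
$\frac{-4633 + 1522}{-920 + u} = \frac{-4633 + 1522}{-920 - \frac{210}{17}} = - \frac{3111}{- \frac{15850}{17}} = \left(-3111\right) \left(- \frac{17}{15850}\right) = \frac{52887}{15850}$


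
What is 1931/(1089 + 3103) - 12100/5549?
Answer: -40008081/23261408 ≈ -1.7199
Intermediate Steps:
1931/(1089 + 3103) - 12100/5549 = 1931/4192 - 12100*1/5549 = 1931*(1/4192) - 12100/5549 = 1931/4192 - 12100/5549 = -40008081/23261408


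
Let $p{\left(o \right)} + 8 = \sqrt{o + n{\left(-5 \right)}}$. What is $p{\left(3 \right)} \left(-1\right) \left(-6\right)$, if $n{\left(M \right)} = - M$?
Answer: $-48 + 12 \sqrt{2} \approx -31.029$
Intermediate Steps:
$p{\left(o \right)} = -8 + \sqrt{5 + o}$ ($p{\left(o \right)} = -8 + \sqrt{o - -5} = -8 + \sqrt{o + 5} = -8 + \sqrt{5 + o}$)
$p{\left(3 \right)} \left(-1\right) \left(-6\right) = \left(-8 + \sqrt{5 + 3}\right) \left(-1\right) \left(-6\right) = \left(-8 + \sqrt{8}\right) \left(-1\right) \left(-6\right) = \left(-8 + 2 \sqrt{2}\right) \left(-1\right) \left(-6\right) = \left(8 - 2 \sqrt{2}\right) \left(-6\right) = -48 + 12 \sqrt{2}$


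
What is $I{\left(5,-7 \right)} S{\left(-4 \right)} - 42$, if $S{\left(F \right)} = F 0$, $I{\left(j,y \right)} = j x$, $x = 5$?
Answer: $-42$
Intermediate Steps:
$I{\left(j,y \right)} = 5 j$ ($I{\left(j,y \right)} = j 5 = 5 j$)
$S{\left(F \right)} = 0$
$I{\left(5,-7 \right)} S{\left(-4 \right)} - 42 = 5 \cdot 5 \cdot 0 - 42 = 25 \cdot 0 - 42 = 0 - 42 = -42$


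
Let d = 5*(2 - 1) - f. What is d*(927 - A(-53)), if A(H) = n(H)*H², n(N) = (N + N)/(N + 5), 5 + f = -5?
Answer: -633145/8 ≈ -79143.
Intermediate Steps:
f = -10 (f = -5 - 5 = -10)
n(N) = 2*N/(5 + N) (n(N) = (2*N)/(5 + N) = 2*N/(5 + N))
A(H) = 2*H³/(5 + H) (A(H) = (2*H/(5 + H))*H² = 2*H³/(5 + H))
d = 15 (d = 5*(2 - 1) - 1*(-10) = 5*1 + 10 = 5 + 10 = 15)
d*(927 - A(-53)) = 15*(927 - 2*(-53)³/(5 - 53)) = 15*(927 - 2*(-148877)/(-48)) = 15*(927 - 2*(-148877)*(-1)/48) = 15*(927 - 1*148877/24) = 15*(927 - 148877/24) = 15*(-126629/24) = -633145/8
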